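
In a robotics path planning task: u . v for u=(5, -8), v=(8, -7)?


u . v = u_x*v_x + u_y*v_y = 5*8 + (-8)*(-7)
= 40 + 56 = 96

96


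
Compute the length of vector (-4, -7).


|u| = sqrt((-4)^2 + (-7)^2) = sqrt(65) = 8.0623

8.0623


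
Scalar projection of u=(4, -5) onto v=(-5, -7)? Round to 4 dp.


u.v = 15, |v| = sqrt(74) = 8.6023
Scalar projection = u.v / |v| = 15 / sqrt(74) = 1.7437

1.7437


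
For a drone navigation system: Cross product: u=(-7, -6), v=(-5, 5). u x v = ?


u x v = u_x*v_y - u_y*v_x = (-7)*5 - (-6)*(-5)
= (-35) - 30 = -65

-65


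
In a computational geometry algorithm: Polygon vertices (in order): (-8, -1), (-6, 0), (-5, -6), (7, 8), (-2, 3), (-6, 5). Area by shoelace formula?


Shoelace sum: ((-8)*0 - (-6)*(-1)) + ((-6)*(-6) - (-5)*0) + ((-5)*8 - 7*(-6)) + (7*3 - (-2)*8) + ((-2)*5 - (-6)*3) + ((-6)*(-1) - (-8)*5)
= 123
Area = |123|/2 = 61.5

61.5


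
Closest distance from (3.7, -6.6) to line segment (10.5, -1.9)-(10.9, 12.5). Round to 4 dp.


Project P onto AB: t = 0 (clamped to [0,1])
Closest point on segment: (10.5, -1.9)
Distance: 8.2662

8.2662


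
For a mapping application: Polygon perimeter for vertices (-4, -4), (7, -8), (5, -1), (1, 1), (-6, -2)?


Sides: (-4, -4)->(7, -8): sqrt(137) = 11.7047, (7, -8)->(5, -1): sqrt(53) = 7.28011, (5, -1)->(1, 1): sqrt(20) = 4.472136, (1, 1)->(-6, -2): sqrt(58) = 7.615773, (-6, -2)->(-4, -4): sqrt(8) = 2.828427
Sum = 33.901146
Perimeter = 33.9011

33.9011


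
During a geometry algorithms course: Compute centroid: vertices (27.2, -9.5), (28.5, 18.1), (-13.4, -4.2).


Centroid = ((x_A+x_B+x_C)/3, (y_A+y_B+y_C)/3)
= ((27.2+28.5+(-13.4))/3, ((-9.5)+18.1+(-4.2))/3)
= (14.1, 1.4667)

(14.1, 1.4667)


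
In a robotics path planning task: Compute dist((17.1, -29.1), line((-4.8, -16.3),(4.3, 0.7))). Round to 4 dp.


|cross product| = 488.78
|line direction| = sqrt(371.81) = 19.2824
Distance = 488.78/sqrt(371.81) = 25.3485

25.3485


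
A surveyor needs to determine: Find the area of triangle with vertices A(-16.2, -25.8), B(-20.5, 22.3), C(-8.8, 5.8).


Area = |x_A(y_B-y_C) + x_B(y_C-y_A) + x_C(y_A-y_B)|/2
= |(-267.3) + (-647.8) + 423.28|/2
= 491.82/2 = 245.91

245.91


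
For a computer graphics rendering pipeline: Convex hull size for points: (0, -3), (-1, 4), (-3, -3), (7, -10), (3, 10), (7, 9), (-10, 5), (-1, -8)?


Convex hull vertices (CCW): (-10, 5), (-1, -8), (7, -10), (7, 9), (3, 10)
Count = 5

5


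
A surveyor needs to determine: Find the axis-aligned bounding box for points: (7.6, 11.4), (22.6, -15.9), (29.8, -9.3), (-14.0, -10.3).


x range: [-14, 29.8]
y range: [-15.9, 11.4]
Bounding box: (-14,-15.9) to (29.8,11.4)

(-14,-15.9) to (29.8,11.4)


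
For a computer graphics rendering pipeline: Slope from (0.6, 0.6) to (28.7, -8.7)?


slope = (y2-y1)/(x2-x1) = ((-8.7)-0.6)/(28.7-0.6) = (-9.3)/28.1 = -0.331

-0.331


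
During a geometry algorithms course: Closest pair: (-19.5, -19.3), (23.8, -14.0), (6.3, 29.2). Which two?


d(P0,P1) = 43.6232, d(P0,P2) = 54.9353, d(P1,P2) = 46.61
Closest: P0 and P1

Closest pair: (-19.5, -19.3) and (23.8, -14.0), distance = 43.6232


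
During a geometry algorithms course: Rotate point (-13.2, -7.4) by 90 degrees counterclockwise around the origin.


90° CCW: (x,y) -> (-y, x)
(-13.2,-7.4) -> (7.4, -13.2)

(7.4, -13.2)


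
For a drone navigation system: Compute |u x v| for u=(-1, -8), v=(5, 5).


|u x v| = |(-1)*5 - (-8)*5|
= |(-5) - (-40)| = 35

35


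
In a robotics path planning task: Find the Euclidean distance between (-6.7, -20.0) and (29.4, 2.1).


dx=36.1, dy=22.1
d^2 = 36.1^2 + 22.1^2 = 1791.62
d = sqrt(1791.62) = 42.3275

42.3275


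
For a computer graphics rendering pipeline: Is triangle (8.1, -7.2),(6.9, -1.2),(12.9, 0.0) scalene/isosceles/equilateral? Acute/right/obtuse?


Side lengths squared: AB^2=37.44, BC^2=37.44, CA^2=74.88
Sorted: [37.44, 37.44, 74.88]
By sides: Isosceles, By angles: Right

Isosceles, Right


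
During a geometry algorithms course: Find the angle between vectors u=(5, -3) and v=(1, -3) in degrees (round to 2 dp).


u.v = 14, |u| = sqrt(34) = 5.831, |v| = sqrt(10) = 3.1623
cos(theta) = u.v/(|u||v|) = 14/sqrt(340) = 0.759257
theta = acos(0.759257) = 40.6 degrees

40.6 degrees


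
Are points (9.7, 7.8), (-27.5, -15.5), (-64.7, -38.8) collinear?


Cross product: ((-27.5)-9.7)*((-38.8)-7.8) - ((-15.5)-7.8)*((-64.7)-9.7)
= 0

Yes, collinear


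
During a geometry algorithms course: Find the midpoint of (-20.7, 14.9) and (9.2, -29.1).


M = (((-20.7)+9.2)/2, (14.9+(-29.1))/2)
= (-5.75, -7.1)

(-5.75, -7.1)


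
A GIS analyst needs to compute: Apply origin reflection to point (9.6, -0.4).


Reflection over origin: (x,y) -> (-x,-y)
(9.6, -0.4) -> (-9.6, 0.4)

(-9.6, 0.4)


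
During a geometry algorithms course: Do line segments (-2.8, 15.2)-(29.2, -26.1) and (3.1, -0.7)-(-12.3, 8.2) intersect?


Cross products: d1=-192.35, d2=158.87, d3=-265.13, d4=-616.35
d1*d2 < 0 and d3*d4 < 0? no

No, they don't intersect


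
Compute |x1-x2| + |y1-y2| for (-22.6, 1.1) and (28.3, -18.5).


|(-22.6)-28.3| + |1.1-(-18.5)| = 50.9 + 19.6 = 70.5

70.5


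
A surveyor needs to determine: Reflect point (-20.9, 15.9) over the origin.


Reflection over origin: (x,y) -> (-x,-y)
(-20.9, 15.9) -> (20.9, -15.9)

(20.9, -15.9)


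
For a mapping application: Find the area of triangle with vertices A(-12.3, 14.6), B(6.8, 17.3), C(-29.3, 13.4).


Area = |x_A(y_B-y_C) + x_B(y_C-y_A) + x_C(y_A-y_B)|/2
= |(-47.97) + (-8.16) + 79.11|/2
= 22.98/2 = 11.49

11.49


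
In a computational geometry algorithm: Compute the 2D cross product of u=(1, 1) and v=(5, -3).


u x v = u_x*v_y - u_y*v_x = 1*(-3) - 1*5
= (-3) - 5 = -8

-8


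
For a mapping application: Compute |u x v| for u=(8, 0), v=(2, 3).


|u x v| = |8*3 - 0*2|
= |24 - 0| = 24

24


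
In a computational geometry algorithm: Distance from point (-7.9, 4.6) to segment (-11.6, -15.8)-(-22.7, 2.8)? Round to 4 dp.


Project P onto AB: t = 0.7212 (clamped to [0,1])
Closest point on segment: (-19.6054, -2.3855)
Distance: 13.6314

13.6314


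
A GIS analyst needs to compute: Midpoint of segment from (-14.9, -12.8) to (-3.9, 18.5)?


M = (((-14.9)+(-3.9))/2, ((-12.8)+18.5)/2)
= (-9.4, 2.85)

(-9.4, 2.85)


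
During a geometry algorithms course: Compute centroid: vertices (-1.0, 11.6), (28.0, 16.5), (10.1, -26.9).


Centroid = ((x_A+x_B+x_C)/3, (y_A+y_B+y_C)/3)
= (((-1)+28+10.1)/3, (11.6+16.5+(-26.9))/3)
= (12.3667, 0.4)

(12.3667, 0.4)


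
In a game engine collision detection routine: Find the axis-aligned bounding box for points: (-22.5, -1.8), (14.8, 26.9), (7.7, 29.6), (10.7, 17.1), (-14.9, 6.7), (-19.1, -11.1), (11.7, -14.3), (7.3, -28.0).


x range: [-22.5, 14.8]
y range: [-28, 29.6]
Bounding box: (-22.5,-28) to (14.8,29.6)

(-22.5,-28) to (14.8,29.6)


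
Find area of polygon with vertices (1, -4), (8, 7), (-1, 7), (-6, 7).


Shoelace sum: (1*7 - 8*(-4)) + (8*7 - (-1)*7) + ((-1)*7 - (-6)*7) + ((-6)*(-4) - 1*7)
= 154
Area = |154|/2 = 77

77


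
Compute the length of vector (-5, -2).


|u| = sqrt((-5)^2 + (-2)^2) = sqrt(29) = 5.3852

5.3852


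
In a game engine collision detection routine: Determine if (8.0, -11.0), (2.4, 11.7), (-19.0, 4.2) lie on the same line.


Cross product: (2.4-8)*(4.2-(-11)) - (11.7-(-11))*((-19)-8)
= 527.78

No, not collinear


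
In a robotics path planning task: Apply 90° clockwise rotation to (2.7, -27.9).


90° CW: (x,y) -> (y, -x)
(2.7,-27.9) -> (-27.9, -2.7)

(-27.9, -2.7)


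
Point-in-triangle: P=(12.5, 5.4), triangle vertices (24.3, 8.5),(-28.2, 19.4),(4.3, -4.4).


Cross products: AB x AP = 291.37, BC x BP = 513.66, CA x CP = 90.22
All same sign? yes

Yes, inside


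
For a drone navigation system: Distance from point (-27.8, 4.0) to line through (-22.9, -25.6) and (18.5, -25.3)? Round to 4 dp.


|cross product| = 1226.91
|line direction| = sqrt(1714.05) = 41.4011
Distance = 1226.91/sqrt(1714.05) = 29.6347

29.6347


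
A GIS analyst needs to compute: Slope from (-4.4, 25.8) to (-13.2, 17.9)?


slope = (y2-y1)/(x2-x1) = (17.9-25.8)/((-13.2)-(-4.4)) = (-7.9)/(-8.8) = 0.8977

0.8977


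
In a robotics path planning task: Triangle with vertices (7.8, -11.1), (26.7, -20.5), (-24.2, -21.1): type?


Side lengths squared: AB^2=445.57, BC^2=2591.17, CA^2=1124
Sorted: [445.57, 1124, 2591.17]
By sides: Scalene, By angles: Obtuse

Scalene, Obtuse


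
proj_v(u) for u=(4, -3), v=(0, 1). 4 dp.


u.v = -3, |v| = sqrt(1) = 1
Scalar projection = u.v / |v| = -3 / sqrt(1) = -3

-3


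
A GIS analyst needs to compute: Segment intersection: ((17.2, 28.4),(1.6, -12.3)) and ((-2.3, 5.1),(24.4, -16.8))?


Cross products: d1=1049.16, d2=-379.17, d3=-430.17, d4=998.16
d1*d2 < 0 and d3*d4 < 0? yes

Yes, they intersect


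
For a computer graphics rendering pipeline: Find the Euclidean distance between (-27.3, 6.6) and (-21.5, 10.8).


dx=5.8, dy=4.2
d^2 = 5.8^2 + 4.2^2 = 51.28
d = sqrt(51.28) = 7.161

7.161


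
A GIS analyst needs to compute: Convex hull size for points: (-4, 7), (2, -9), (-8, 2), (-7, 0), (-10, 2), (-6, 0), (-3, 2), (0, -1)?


Convex hull vertices (CCW): (-10, 2), (2, -9), (0, -1), (-4, 7)
Count = 4

4


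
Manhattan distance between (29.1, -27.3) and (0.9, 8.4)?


|29.1-0.9| + |(-27.3)-8.4| = 28.2 + 35.7 = 63.9

63.9


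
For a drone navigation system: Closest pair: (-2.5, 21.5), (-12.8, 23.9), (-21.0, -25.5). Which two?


d(P0,P1) = 10.5759, d(P0,P2) = 50.5099, d(P1,P2) = 50.0759
Closest: P0 and P1

Closest pair: (-2.5, 21.5) and (-12.8, 23.9), distance = 10.5759


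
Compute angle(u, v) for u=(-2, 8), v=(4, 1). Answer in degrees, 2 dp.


u.v = 0, |u| = sqrt(68) = 8.2462, |v| = sqrt(17) = 4.1231
cos(theta) = u.v/(|u||v|) = 0/sqrt(1156) = 0
theta = acos(0) = 90 degrees

90 degrees


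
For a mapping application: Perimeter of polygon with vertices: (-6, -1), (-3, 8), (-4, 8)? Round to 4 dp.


Sides: (-6, -1)->(-3, 8): sqrt(90) = 9.486833, (-3, 8)->(-4, 8): sqrt(1) = 1, (-4, 8)->(-6, -1): sqrt(85) = 9.219544
Sum = 19.706377
Perimeter = 19.7064

19.7064


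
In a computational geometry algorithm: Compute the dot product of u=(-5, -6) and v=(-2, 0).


u . v = u_x*v_x + u_y*v_y = (-5)*(-2) + (-6)*0
= 10 + 0 = 10

10


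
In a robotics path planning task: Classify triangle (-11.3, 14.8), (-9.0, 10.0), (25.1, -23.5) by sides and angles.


Side lengths squared: AB^2=28.33, BC^2=2285.06, CA^2=2791.85
Sorted: [28.33, 2285.06, 2791.85]
By sides: Scalene, By angles: Obtuse

Scalene, Obtuse


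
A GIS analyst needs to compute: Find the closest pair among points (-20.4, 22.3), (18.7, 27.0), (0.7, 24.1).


d(P0,P1) = 39.3815, d(P0,P2) = 21.1766, d(P1,P2) = 18.2321
Closest: P1 and P2

Closest pair: (18.7, 27.0) and (0.7, 24.1), distance = 18.2321


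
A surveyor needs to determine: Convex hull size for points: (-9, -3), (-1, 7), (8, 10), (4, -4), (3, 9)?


Convex hull vertices (CCW): (-9, -3), (4, -4), (8, 10), (3, 9), (-1, 7)
Count = 5

5


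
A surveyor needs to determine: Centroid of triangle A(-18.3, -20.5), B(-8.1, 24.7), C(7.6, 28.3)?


Centroid = ((x_A+x_B+x_C)/3, (y_A+y_B+y_C)/3)
= (((-18.3)+(-8.1)+7.6)/3, ((-20.5)+24.7+28.3)/3)
= (-6.2667, 10.8333)

(-6.2667, 10.8333)


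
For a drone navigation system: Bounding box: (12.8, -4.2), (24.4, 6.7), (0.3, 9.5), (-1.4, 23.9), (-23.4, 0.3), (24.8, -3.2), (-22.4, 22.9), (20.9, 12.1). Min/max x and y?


x range: [-23.4, 24.8]
y range: [-4.2, 23.9]
Bounding box: (-23.4,-4.2) to (24.8,23.9)

(-23.4,-4.2) to (24.8,23.9)


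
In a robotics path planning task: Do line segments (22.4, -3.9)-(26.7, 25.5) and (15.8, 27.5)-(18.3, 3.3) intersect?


Cross products: d1=81.22, d2=258.78, d3=329.06, d4=151.5
d1*d2 < 0 and d3*d4 < 0? no

No, they don't intersect


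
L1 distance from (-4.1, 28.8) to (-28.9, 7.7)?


|(-4.1)-(-28.9)| + |28.8-7.7| = 24.8 + 21.1 = 45.9

45.9


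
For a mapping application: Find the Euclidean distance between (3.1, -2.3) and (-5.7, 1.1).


dx=-8.8, dy=3.4
d^2 = (-8.8)^2 + 3.4^2 = 89
d = sqrt(89) = 9.434

9.434


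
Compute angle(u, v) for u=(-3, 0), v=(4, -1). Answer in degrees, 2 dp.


u.v = -12, |u| = sqrt(9) = 3, |v| = sqrt(17) = 4.1231
cos(theta) = u.v/(|u||v|) = -12/sqrt(153) = -0.970143
theta = acos(-0.970143) = 165.96 degrees

165.96 degrees


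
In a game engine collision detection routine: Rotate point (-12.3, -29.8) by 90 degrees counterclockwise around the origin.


90° CCW: (x,y) -> (-y, x)
(-12.3,-29.8) -> (29.8, -12.3)

(29.8, -12.3)


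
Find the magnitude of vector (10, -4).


|u| = sqrt(10^2 + (-4)^2) = sqrt(116) = 10.7703

10.7703


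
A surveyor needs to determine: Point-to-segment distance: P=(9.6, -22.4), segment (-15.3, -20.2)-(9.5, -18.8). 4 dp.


Project P onto AB: t = 0.9959 (clamped to [0,1])
Closest point on segment: (9.3971, -18.8058)
Distance: 3.5999

3.5999


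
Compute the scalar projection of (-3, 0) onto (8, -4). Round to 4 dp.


u.v = -24, |v| = sqrt(80) = 8.9443
Scalar projection = u.v / |v| = -24 / sqrt(80) = -2.6833

-2.6833


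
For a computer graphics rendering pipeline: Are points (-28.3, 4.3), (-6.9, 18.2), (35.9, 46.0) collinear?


Cross product: ((-6.9)-(-28.3))*(46-4.3) - (18.2-4.3)*(35.9-(-28.3))
= 0

Yes, collinear


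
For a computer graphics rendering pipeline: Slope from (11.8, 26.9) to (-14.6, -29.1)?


slope = (y2-y1)/(x2-x1) = ((-29.1)-26.9)/((-14.6)-11.8) = (-56)/(-26.4) = 2.1212

2.1212


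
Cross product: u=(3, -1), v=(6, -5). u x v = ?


u x v = u_x*v_y - u_y*v_x = 3*(-5) - (-1)*6
= (-15) - (-6) = -9

-9


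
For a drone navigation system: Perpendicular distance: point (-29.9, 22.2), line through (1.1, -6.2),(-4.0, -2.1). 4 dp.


|cross product| = 17.74
|line direction| = sqrt(42.82) = 6.5437
Distance = 17.74/sqrt(42.82) = 2.711

2.711


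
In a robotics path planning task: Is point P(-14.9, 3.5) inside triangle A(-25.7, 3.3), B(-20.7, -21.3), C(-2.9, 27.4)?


Cross products: AB x AP = 266.68, BC x BP = 158.98, CA x CP = 255.72
All same sign? yes

Yes, inside


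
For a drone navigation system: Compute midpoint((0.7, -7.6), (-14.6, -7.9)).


M = ((0.7+(-14.6))/2, ((-7.6)+(-7.9))/2)
= (-6.95, -7.75)

(-6.95, -7.75)


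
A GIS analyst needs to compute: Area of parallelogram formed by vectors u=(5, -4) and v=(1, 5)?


|u x v| = |5*5 - (-4)*1|
= |25 - (-4)| = 29

29


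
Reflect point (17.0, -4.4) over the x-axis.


Reflection over x-axis: (x,y) -> (x,-y)
(17, -4.4) -> (17, 4.4)

(17, 4.4)


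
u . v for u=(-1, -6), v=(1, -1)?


u . v = u_x*v_x + u_y*v_y = (-1)*1 + (-6)*(-1)
= (-1) + 6 = 5

5


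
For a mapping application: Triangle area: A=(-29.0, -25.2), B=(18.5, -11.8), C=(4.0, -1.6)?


Area = |x_A(y_B-y_C) + x_B(y_C-y_A) + x_C(y_A-y_B)|/2
= |295.8 + 436.6 + (-53.6)|/2
= 678.8/2 = 339.4

339.4


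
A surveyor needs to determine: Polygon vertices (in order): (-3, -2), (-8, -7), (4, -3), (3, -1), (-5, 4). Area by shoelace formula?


Shoelace sum: ((-3)*(-7) - (-8)*(-2)) + ((-8)*(-3) - 4*(-7)) + (4*(-1) - 3*(-3)) + (3*4 - (-5)*(-1)) + ((-5)*(-2) - (-3)*4)
= 91
Area = |91|/2 = 45.5

45.5


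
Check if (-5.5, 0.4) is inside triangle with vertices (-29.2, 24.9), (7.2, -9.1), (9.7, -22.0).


Cross products: AB x AP = -86, BC x BP = -140.08, CA x CP = -158.48
All same sign? yes

Yes, inside


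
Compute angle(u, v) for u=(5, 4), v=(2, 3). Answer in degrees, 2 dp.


u.v = 22, |u| = sqrt(41) = 6.4031, |v| = sqrt(13) = 3.6056
cos(theta) = u.v/(|u||v|) = 22/sqrt(533) = 0.952926
theta = acos(0.952926) = 17.65 degrees

17.65 degrees


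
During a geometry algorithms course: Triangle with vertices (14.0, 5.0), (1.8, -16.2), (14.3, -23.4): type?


Side lengths squared: AB^2=598.28, BC^2=208.09, CA^2=806.65
Sorted: [208.09, 598.28, 806.65]
By sides: Scalene, By angles: Obtuse

Scalene, Obtuse


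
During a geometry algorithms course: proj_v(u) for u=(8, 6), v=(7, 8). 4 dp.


u.v = 104, |v| = sqrt(113) = 10.6301
Scalar projection = u.v / |v| = 104 / sqrt(113) = 9.7835

9.7835


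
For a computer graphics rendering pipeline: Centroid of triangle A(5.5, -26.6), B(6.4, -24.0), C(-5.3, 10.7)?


Centroid = ((x_A+x_B+x_C)/3, (y_A+y_B+y_C)/3)
= ((5.5+6.4+(-5.3))/3, ((-26.6)+(-24)+10.7)/3)
= (2.2, -13.3)

(2.2, -13.3)


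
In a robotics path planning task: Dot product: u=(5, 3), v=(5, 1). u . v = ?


u . v = u_x*v_x + u_y*v_y = 5*5 + 3*1
= 25 + 3 = 28

28


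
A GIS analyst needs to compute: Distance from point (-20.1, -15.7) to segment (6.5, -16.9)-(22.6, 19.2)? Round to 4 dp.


Project P onto AB: t = 0 (clamped to [0,1])
Closest point on segment: (6.5, -16.9)
Distance: 26.6271

26.6271


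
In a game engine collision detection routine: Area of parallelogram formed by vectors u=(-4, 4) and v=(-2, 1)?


|u x v| = |(-4)*1 - 4*(-2)|
= |(-4) - (-8)| = 4

4


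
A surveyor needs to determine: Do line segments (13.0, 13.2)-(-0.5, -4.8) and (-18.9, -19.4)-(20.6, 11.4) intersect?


Cross products: d1=305.18, d2=9.98, d3=-134.1, d4=161.1
d1*d2 < 0 and d3*d4 < 0? no

No, they don't intersect


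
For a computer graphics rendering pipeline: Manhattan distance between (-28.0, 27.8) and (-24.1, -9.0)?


|(-28)-(-24.1)| + |27.8-(-9)| = 3.9 + 36.8 = 40.7

40.7


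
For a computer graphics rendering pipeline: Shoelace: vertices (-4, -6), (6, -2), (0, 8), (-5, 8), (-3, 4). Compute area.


Shoelace sum: ((-4)*(-2) - 6*(-6)) + (6*8 - 0*(-2)) + (0*8 - (-5)*8) + ((-5)*4 - (-3)*8) + ((-3)*(-6) - (-4)*4)
= 170
Area = |170|/2 = 85

85


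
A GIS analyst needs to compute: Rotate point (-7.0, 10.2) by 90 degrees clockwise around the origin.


90° CW: (x,y) -> (y, -x)
(-7,10.2) -> (10.2, 7)

(10.2, 7)


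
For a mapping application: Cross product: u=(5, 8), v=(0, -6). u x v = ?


u x v = u_x*v_y - u_y*v_x = 5*(-6) - 8*0
= (-30) - 0 = -30

-30


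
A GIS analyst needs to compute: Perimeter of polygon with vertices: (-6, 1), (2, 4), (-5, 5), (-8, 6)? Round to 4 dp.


Sides: (-6, 1)->(2, 4): sqrt(73) = 8.544004, (2, 4)->(-5, 5): sqrt(50) = 7.071068, (-5, 5)->(-8, 6): sqrt(10) = 3.162278, (-8, 6)->(-6, 1): sqrt(29) = 5.385165
Sum = 24.162515
Perimeter = 24.1625

24.1625


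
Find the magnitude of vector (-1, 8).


|u| = sqrt((-1)^2 + 8^2) = sqrt(65) = 8.0623

8.0623


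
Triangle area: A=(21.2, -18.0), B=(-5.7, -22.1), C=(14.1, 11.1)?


Area = |x_A(y_B-y_C) + x_B(y_C-y_A) + x_C(y_A-y_B)|/2
= |(-703.84) + (-165.87) + 57.81|/2
= 811.9/2 = 405.95

405.95


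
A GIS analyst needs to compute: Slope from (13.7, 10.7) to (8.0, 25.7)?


slope = (y2-y1)/(x2-x1) = (25.7-10.7)/(8-13.7) = 15/(-5.7) = -2.6316

-2.6316


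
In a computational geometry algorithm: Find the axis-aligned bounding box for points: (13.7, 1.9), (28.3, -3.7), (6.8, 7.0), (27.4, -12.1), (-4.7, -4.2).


x range: [-4.7, 28.3]
y range: [-12.1, 7]
Bounding box: (-4.7,-12.1) to (28.3,7)

(-4.7,-12.1) to (28.3,7)


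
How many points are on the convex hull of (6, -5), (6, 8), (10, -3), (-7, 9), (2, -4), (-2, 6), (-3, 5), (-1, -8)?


Convex hull vertices (CCW): (-7, 9), (-1, -8), (6, -5), (10, -3), (6, 8)
Count = 5

5


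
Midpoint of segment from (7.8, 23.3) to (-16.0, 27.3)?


M = ((7.8+(-16))/2, (23.3+27.3)/2)
= (-4.1, 25.3)

(-4.1, 25.3)


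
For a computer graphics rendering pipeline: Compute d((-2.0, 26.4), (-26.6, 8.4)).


dx=-24.6, dy=-18
d^2 = (-24.6)^2 + (-18)^2 = 929.16
d = sqrt(929.16) = 30.4821

30.4821


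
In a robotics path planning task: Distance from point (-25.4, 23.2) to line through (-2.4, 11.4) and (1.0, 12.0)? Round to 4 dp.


|cross product| = 53.92
|line direction| = sqrt(11.92) = 3.4525
Distance = 53.92/sqrt(11.92) = 15.6175

15.6175


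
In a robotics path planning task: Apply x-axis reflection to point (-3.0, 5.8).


Reflection over x-axis: (x,y) -> (x,-y)
(-3, 5.8) -> (-3, -5.8)

(-3, -5.8)


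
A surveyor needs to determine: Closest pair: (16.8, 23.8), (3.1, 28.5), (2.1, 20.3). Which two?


d(P0,P1) = 14.4838, d(P0,P2) = 15.1109, d(P1,P2) = 8.2608
Closest: P1 and P2

Closest pair: (3.1, 28.5) and (2.1, 20.3), distance = 8.2608


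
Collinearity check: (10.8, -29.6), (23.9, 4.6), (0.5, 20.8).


Cross product: (23.9-10.8)*(20.8-(-29.6)) - (4.6-(-29.6))*(0.5-10.8)
= 1012.5

No, not collinear


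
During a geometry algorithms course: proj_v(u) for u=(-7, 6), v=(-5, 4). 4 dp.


u.v = 59, |v| = sqrt(41) = 6.4031
Scalar projection = u.v / |v| = 59 / sqrt(41) = 9.2143

9.2143


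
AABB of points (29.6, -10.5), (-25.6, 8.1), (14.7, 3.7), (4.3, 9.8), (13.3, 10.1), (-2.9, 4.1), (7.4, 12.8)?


x range: [-25.6, 29.6]
y range: [-10.5, 12.8]
Bounding box: (-25.6,-10.5) to (29.6,12.8)

(-25.6,-10.5) to (29.6,12.8)


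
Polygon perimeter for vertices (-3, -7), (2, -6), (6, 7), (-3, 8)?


Sides: (-3, -7)->(2, -6): sqrt(26) = 5.09902, (2, -6)->(6, 7): sqrt(185) = 13.601471, (6, 7)->(-3, 8): sqrt(82) = 9.055385, (-3, 8)->(-3, -7): sqrt(225) = 15
Sum = 42.755876
Perimeter = 42.7559

42.7559


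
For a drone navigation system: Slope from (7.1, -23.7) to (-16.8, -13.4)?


slope = (y2-y1)/(x2-x1) = ((-13.4)-(-23.7))/((-16.8)-7.1) = 10.3/(-23.9) = -0.431

-0.431


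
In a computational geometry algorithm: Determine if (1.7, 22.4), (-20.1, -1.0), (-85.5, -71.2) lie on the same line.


Cross product: ((-20.1)-1.7)*((-71.2)-22.4) - ((-1)-22.4)*((-85.5)-1.7)
= 0

Yes, collinear


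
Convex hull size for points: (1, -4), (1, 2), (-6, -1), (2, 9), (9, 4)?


Convex hull vertices (CCW): (-6, -1), (1, -4), (9, 4), (2, 9)
Count = 4

4


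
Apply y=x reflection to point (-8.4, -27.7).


Reflection over y=x: (x,y) -> (y,x)
(-8.4, -27.7) -> (-27.7, -8.4)

(-27.7, -8.4)


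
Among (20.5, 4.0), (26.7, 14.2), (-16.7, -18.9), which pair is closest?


d(P0,P1) = 11.9365, d(P0,P2) = 43.6835, d(P1,P2) = 54.5818
Closest: P0 and P1

Closest pair: (20.5, 4.0) and (26.7, 14.2), distance = 11.9365


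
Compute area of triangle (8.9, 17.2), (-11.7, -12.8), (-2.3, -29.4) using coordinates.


Area = |x_A(y_B-y_C) + x_B(y_C-y_A) + x_C(y_A-y_B)|/2
= |147.74 + 545.22 + (-69)|/2
= 623.96/2 = 311.98

311.98


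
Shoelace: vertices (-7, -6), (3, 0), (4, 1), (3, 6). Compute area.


Shoelace sum: ((-7)*0 - 3*(-6)) + (3*1 - 4*0) + (4*6 - 3*1) + (3*(-6) - (-7)*6)
= 66
Area = |66|/2 = 33

33


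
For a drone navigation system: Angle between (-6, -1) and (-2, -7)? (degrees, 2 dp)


u.v = 19, |u| = sqrt(37) = 6.0828, |v| = sqrt(53) = 7.2801
cos(theta) = u.v/(|u||v|) = 19/sqrt(1961) = 0.429057
theta = acos(0.429057) = 64.59 degrees

64.59 degrees


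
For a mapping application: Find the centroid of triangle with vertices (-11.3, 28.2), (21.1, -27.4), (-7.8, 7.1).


Centroid = ((x_A+x_B+x_C)/3, (y_A+y_B+y_C)/3)
= (((-11.3)+21.1+(-7.8))/3, (28.2+(-27.4)+7.1)/3)
= (0.6667, 2.6333)

(0.6667, 2.6333)


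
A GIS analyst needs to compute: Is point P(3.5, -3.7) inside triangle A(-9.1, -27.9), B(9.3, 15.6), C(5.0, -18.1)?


Cross products: AB x AP = -102.82, BC x BP = -112.47, CA x CP = -217.74
All same sign? yes

Yes, inside


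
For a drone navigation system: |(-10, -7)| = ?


|u| = sqrt((-10)^2 + (-7)^2) = sqrt(149) = 12.2066

12.2066


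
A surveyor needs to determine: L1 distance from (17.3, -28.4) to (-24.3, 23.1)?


|17.3-(-24.3)| + |(-28.4)-23.1| = 41.6 + 51.5 = 93.1

93.1


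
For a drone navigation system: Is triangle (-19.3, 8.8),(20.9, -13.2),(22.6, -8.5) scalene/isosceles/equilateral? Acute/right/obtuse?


Side lengths squared: AB^2=2100.04, BC^2=24.98, CA^2=2054.9
Sorted: [24.98, 2054.9, 2100.04]
By sides: Scalene, By angles: Obtuse

Scalene, Obtuse


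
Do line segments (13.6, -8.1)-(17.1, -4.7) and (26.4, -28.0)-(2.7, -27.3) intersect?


Cross products: d1=-462.67, d2=-545.7, d3=-113.17, d4=-30.14
d1*d2 < 0 and d3*d4 < 0? no

No, they don't intersect


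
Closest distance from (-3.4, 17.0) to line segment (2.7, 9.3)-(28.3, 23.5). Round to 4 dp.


Project P onto AB: t = 0 (clamped to [0,1])
Closest point on segment: (2.7, 9.3)
Distance: 9.8234

9.8234


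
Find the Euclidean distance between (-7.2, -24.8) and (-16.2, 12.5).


dx=-9, dy=37.3
d^2 = (-9)^2 + 37.3^2 = 1472.29
d = sqrt(1472.29) = 38.3704

38.3704


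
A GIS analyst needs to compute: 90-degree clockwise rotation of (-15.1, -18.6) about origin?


90° CW: (x,y) -> (y, -x)
(-15.1,-18.6) -> (-18.6, 15.1)

(-18.6, 15.1)


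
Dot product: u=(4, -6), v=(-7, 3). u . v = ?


u . v = u_x*v_x + u_y*v_y = 4*(-7) + (-6)*3
= (-28) + (-18) = -46

-46


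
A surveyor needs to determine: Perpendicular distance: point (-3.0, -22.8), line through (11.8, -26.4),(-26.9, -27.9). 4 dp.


|cross product| = 161.52
|line direction| = sqrt(1499.94) = 38.7291
Distance = 161.52/sqrt(1499.94) = 4.1705

4.1705


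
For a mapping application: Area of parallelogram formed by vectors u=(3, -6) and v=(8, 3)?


|u x v| = |3*3 - (-6)*8|
= |9 - (-48)| = 57

57


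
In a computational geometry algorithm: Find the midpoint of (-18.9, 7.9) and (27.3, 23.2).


M = (((-18.9)+27.3)/2, (7.9+23.2)/2)
= (4.2, 15.55)

(4.2, 15.55)


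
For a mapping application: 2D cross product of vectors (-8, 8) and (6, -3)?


u x v = u_x*v_y - u_y*v_x = (-8)*(-3) - 8*6
= 24 - 48 = -24

-24


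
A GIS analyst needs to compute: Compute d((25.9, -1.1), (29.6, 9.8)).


dx=3.7, dy=10.9
d^2 = 3.7^2 + 10.9^2 = 132.5
d = sqrt(132.5) = 11.5109

11.5109


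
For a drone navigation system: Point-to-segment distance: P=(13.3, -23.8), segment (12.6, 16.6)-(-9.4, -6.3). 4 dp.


Project P onto AB: t = 0.9022 (clamped to [0,1])
Closest point on segment: (-7.2478, -4.0598)
Distance: 28.4937

28.4937


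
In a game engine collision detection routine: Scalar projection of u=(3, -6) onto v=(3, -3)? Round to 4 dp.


u.v = 27, |v| = sqrt(18) = 4.2426
Scalar projection = u.v / |v| = 27 / sqrt(18) = 6.364

6.364


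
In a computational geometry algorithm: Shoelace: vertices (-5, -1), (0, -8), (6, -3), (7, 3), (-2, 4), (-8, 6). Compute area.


Shoelace sum: ((-5)*(-8) - 0*(-1)) + (0*(-3) - 6*(-8)) + (6*3 - 7*(-3)) + (7*4 - (-2)*3) + ((-2)*6 - (-8)*4) + ((-8)*(-1) - (-5)*6)
= 219
Area = |219|/2 = 109.5

109.5


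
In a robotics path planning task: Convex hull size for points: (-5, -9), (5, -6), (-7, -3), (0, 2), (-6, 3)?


Convex hull vertices (CCW): (-7, -3), (-5, -9), (5, -6), (0, 2), (-6, 3)
Count = 5

5


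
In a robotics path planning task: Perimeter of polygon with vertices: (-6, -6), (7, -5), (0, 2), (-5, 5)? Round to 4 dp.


Sides: (-6, -6)->(7, -5): sqrt(170) = 13.038405, (7, -5)->(0, 2): sqrt(98) = 9.899495, (0, 2)->(-5, 5): sqrt(34) = 5.830952, (-5, 5)->(-6, -6): sqrt(122) = 11.045361
Sum = 39.814213
Perimeter = 39.8142

39.8142


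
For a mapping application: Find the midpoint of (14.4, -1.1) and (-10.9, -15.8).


M = ((14.4+(-10.9))/2, ((-1.1)+(-15.8))/2)
= (1.75, -8.45)

(1.75, -8.45)


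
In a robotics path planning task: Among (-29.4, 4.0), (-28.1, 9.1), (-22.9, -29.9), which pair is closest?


d(P0,P1) = 5.2631, d(P0,P2) = 34.5175, d(P1,P2) = 39.3451
Closest: P0 and P1

Closest pair: (-29.4, 4.0) and (-28.1, 9.1), distance = 5.2631


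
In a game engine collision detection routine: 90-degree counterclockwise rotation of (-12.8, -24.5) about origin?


90° CCW: (x,y) -> (-y, x)
(-12.8,-24.5) -> (24.5, -12.8)

(24.5, -12.8)


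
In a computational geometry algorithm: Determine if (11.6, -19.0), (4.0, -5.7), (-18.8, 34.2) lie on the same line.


Cross product: (4-11.6)*(34.2-(-19)) - ((-5.7)-(-19))*((-18.8)-11.6)
= 0

Yes, collinear


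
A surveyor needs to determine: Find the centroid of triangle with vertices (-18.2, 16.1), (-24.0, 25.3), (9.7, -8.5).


Centroid = ((x_A+x_B+x_C)/3, (y_A+y_B+y_C)/3)
= (((-18.2)+(-24)+9.7)/3, (16.1+25.3+(-8.5))/3)
= (-10.8333, 10.9667)

(-10.8333, 10.9667)


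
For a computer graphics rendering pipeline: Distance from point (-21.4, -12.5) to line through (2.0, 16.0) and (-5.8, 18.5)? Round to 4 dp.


|cross product| = 280.8
|line direction| = sqrt(67.09) = 8.1908
Distance = 280.8/sqrt(67.09) = 34.2822

34.2822


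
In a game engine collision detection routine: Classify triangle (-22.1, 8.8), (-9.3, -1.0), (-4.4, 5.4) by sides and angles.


Side lengths squared: AB^2=259.88, BC^2=64.97, CA^2=324.85
Sorted: [64.97, 259.88, 324.85]
By sides: Scalene, By angles: Right

Scalene, Right


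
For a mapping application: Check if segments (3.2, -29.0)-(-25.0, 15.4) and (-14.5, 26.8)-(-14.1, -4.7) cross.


Cross products: d1=535.23, d2=-335.31, d3=-787.68, d4=82.86
d1*d2 < 0 and d3*d4 < 0? yes

Yes, they intersect


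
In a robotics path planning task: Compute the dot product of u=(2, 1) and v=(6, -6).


u . v = u_x*v_x + u_y*v_y = 2*6 + 1*(-6)
= 12 + (-6) = 6

6


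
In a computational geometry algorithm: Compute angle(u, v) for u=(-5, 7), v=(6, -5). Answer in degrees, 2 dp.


u.v = -65, |u| = sqrt(74) = 8.6023, |v| = sqrt(61) = 7.8102
cos(theta) = u.v/(|u||v|) = -65/sqrt(4514) = -0.967459
theta = acos(-0.967459) = 165.34 degrees

165.34 degrees


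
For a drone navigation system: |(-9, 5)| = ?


|u| = sqrt((-9)^2 + 5^2) = sqrt(106) = 10.2956

10.2956


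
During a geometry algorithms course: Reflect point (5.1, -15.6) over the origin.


Reflection over origin: (x,y) -> (-x,-y)
(5.1, -15.6) -> (-5.1, 15.6)

(-5.1, 15.6)


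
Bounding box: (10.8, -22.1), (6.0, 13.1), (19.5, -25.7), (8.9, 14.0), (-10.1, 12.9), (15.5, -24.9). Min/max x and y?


x range: [-10.1, 19.5]
y range: [-25.7, 14]
Bounding box: (-10.1,-25.7) to (19.5,14)

(-10.1,-25.7) to (19.5,14)


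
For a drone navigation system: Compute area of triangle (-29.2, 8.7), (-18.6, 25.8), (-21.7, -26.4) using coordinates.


Area = |x_A(y_B-y_C) + x_B(y_C-y_A) + x_C(y_A-y_B)|/2
= |(-1524.24) + 652.86 + 371.07|/2
= 500.31/2 = 250.155

250.155


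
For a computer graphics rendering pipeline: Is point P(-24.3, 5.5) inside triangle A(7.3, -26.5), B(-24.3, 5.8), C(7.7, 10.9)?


Cross products: AB x AP = 9.48, BC x BP = -9.6, CA x CP = -1194.64
All same sign? no

No, outside


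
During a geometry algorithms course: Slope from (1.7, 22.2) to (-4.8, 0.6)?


slope = (y2-y1)/(x2-x1) = (0.6-22.2)/((-4.8)-1.7) = (-21.6)/(-6.5) = 3.3231

3.3231


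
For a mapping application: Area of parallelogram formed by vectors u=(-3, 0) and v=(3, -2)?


|u x v| = |(-3)*(-2) - 0*3|
= |6 - 0| = 6

6


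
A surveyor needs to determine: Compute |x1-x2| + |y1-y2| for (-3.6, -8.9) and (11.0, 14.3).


|(-3.6)-11| + |(-8.9)-14.3| = 14.6 + 23.2 = 37.8

37.8


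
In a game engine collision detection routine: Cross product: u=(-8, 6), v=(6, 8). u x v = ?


u x v = u_x*v_y - u_y*v_x = (-8)*8 - 6*6
= (-64) - 36 = -100

-100


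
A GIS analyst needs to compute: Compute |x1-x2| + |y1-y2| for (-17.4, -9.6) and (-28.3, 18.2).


|(-17.4)-(-28.3)| + |(-9.6)-18.2| = 10.9 + 27.8 = 38.7

38.7


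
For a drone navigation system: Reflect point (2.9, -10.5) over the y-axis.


Reflection over y-axis: (x,y) -> (-x,y)
(2.9, -10.5) -> (-2.9, -10.5)

(-2.9, -10.5)


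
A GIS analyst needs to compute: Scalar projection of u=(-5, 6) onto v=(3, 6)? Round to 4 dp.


u.v = 21, |v| = sqrt(45) = 6.7082
Scalar projection = u.v / |v| = 21 / sqrt(45) = 3.1305

3.1305


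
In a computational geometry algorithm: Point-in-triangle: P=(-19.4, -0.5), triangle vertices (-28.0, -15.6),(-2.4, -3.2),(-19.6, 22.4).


Cross products: AB x AP = 279.92, BC x BP = 388.76, CA x CP = 199.96
All same sign? yes

Yes, inside


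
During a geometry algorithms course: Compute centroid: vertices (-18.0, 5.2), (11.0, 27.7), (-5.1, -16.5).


Centroid = ((x_A+x_B+x_C)/3, (y_A+y_B+y_C)/3)
= (((-18)+11+(-5.1))/3, (5.2+27.7+(-16.5))/3)
= (-4.0333, 5.4667)

(-4.0333, 5.4667)


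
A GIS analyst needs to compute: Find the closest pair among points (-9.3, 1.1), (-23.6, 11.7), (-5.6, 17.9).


d(P0,P1) = 17.8003, d(P0,P2) = 17.2026, d(P1,P2) = 19.0379
Closest: P0 and P2

Closest pair: (-9.3, 1.1) and (-5.6, 17.9), distance = 17.2026


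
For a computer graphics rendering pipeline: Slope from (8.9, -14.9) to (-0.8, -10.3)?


slope = (y2-y1)/(x2-x1) = ((-10.3)-(-14.9))/((-0.8)-8.9) = 4.6/(-9.7) = -0.4742

-0.4742


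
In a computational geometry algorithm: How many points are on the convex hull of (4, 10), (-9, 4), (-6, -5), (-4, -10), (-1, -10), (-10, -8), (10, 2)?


Convex hull vertices (CCW): (-10, -8), (-4, -10), (-1, -10), (10, 2), (4, 10), (-9, 4)
Count = 6

6


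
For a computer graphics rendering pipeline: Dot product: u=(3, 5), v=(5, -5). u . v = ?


u . v = u_x*v_x + u_y*v_y = 3*5 + 5*(-5)
= 15 + (-25) = -10

-10


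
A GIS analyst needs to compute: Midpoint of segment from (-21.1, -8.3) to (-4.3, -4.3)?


M = (((-21.1)+(-4.3))/2, ((-8.3)+(-4.3))/2)
= (-12.7, -6.3)

(-12.7, -6.3)


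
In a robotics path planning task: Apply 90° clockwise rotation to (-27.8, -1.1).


90° CW: (x,y) -> (y, -x)
(-27.8,-1.1) -> (-1.1, 27.8)

(-1.1, 27.8)


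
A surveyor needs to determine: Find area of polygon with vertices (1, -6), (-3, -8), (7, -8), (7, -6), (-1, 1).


Shoelace sum: (1*(-8) - (-3)*(-6)) + ((-3)*(-8) - 7*(-8)) + (7*(-6) - 7*(-8)) + (7*1 - (-1)*(-6)) + ((-1)*(-6) - 1*1)
= 74
Area = |74|/2 = 37

37


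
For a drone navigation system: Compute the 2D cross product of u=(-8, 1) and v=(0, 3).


u x v = u_x*v_y - u_y*v_x = (-8)*3 - 1*0
= (-24) - 0 = -24

-24


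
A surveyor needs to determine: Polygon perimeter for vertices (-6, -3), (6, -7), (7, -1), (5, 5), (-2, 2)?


Sides: (-6, -3)->(6, -7): sqrt(160) = 12.649111, (6, -7)->(7, -1): sqrt(37) = 6.082763, (7, -1)->(5, 5): sqrt(40) = 6.324555, (5, 5)->(-2, 2): sqrt(58) = 7.615773, (-2, 2)->(-6, -3): sqrt(41) = 6.403124
Sum = 39.075326
Perimeter = 39.0753

39.0753


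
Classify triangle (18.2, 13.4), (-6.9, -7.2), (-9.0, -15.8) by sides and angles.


Side lengths squared: AB^2=1054.37, BC^2=78.37, CA^2=1592.48
Sorted: [78.37, 1054.37, 1592.48]
By sides: Scalene, By angles: Obtuse

Scalene, Obtuse


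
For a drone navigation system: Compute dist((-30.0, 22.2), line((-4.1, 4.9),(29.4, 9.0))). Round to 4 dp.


|cross product| = 685.74
|line direction| = sqrt(1139.06) = 33.75
Distance = 685.74/sqrt(1139.06) = 20.3182

20.3182


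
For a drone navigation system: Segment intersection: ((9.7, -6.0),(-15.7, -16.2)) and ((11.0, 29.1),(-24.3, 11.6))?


Cross products: d1=1216.28, d2=1131.84, d3=-878.28, d4=-793.84
d1*d2 < 0 and d3*d4 < 0? no

No, they don't intersect


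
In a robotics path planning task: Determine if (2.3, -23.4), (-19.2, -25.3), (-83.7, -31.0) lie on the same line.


Cross product: ((-19.2)-2.3)*((-31)-(-23.4)) - ((-25.3)-(-23.4))*((-83.7)-2.3)
= 0

Yes, collinear


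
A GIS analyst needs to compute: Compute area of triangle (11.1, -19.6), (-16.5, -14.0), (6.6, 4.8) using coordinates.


Area = |x_A(y_B-y_C) + x_B(y_C-y_A) + x_C(y_A-y_B)|/2
= |(-208.68) + (-402.6) + (-36.96)|/2
= 648.24/2 = 324.12

324.12


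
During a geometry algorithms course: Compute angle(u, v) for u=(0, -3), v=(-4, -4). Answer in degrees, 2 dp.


u.v = 12, |u| = sqrt(9) = 3, |v| = sqrt(32) = 5.6569
cos(theta) = u.v/(|u||v|) = 12/sqrt(288) = 0.707107
theta = acos(0.707107) = 45 degrees

45 degrees


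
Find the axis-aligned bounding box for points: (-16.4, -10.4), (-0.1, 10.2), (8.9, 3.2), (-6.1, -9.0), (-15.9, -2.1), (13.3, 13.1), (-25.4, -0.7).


x range: [-25.4, 13.3]
y range: [-10.4, 13.1]
Bounding box: (-25.4,-10.4) to (13.3,13.1)

(-25.4,-10.4) to (13.3,13.1)


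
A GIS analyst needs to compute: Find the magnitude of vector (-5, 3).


|u| = sqrt((-5)^2 + 3^2) = sqrt(34) = 5.831

5.831


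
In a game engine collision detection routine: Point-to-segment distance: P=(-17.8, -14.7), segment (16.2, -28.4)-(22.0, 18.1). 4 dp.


Project P onto AB: t = 0.2003 (clamped to [0,1])
Closest point on segment: (17.3618, -19.0858)
Distance: 35.4342

35.4342


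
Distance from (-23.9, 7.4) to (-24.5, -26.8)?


dx=-0.6, dy=-34.2
d^2 = (-0.6)^2 + (-34.2)^2 = 1170
d = sqrt(1170) = 34.2053

34.2053


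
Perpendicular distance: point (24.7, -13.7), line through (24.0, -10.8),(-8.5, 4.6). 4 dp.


|cross product| = 83.47
|line direction| = sqrt(1293.41) = 35.964
Distance = 83.47/sqrt(1293.41) = 2.3209

2.3209


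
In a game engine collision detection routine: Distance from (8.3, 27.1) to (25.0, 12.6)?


dx=16.7, dy=-14.5
d^2 = 16.7^2 + (-14.5)^2 = 489.14
d = sqrt(489.14) = 22.1165

22.1165


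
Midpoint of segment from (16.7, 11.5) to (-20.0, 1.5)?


M = ((16.7+(-20))/2, (11.5+1.5)/2)
= (-1.65, 6.5)

(-1.65, 6.5)


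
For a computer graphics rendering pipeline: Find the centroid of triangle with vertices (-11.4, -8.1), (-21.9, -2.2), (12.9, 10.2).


Centroid = ((x_A+x_B+x_C)/3, (y_A+y_B+y_C)/3)
= (((-11.4)+(-21.9)+12.9)/3, ((-8.1)+(-2.2)+10.2)/3)
= (-6.8, -0.0333)

(-6.8, -0.0333)


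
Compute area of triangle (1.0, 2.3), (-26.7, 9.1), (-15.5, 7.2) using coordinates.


Area = |x_A(y_B-y_C) + x_B(y_C-y_A) + x_C(y_A-y_B)|/2
= |1.9 + (-130.83) + 105.4|/2
= 23.53/2 = 11.765

11.765


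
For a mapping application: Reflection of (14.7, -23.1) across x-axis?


Reflection over x-axis: (x,y) -> (x,-y)
(14.7, -23.1) -> (14.7, 23.1)

(14.7, 23.1)


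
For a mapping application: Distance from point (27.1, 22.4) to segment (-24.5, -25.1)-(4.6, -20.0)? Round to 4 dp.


Project P onto AB: t = 1 (clamped to [0,1])
Closest point on segment: (4.6, -20)
Distance: 48.0001

48.0001


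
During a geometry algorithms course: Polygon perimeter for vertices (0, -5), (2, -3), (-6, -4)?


Sides: (0, -5)->(2, -3): sqrt(8) = 2.828427, (2, -3)->(-6, -4): sqrt(65) = 8.062258, (-6, -4)->(0, -5): sqrt(37) = 6.082763
Sum = 16.973448
Perimeter = 16.9734

16.9734


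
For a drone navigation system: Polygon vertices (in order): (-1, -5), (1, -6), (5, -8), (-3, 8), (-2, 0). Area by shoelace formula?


Shoelace sum: ((-1)*(-6) - 1*(-5)) + (1*(-8) - 5*(-6)) + (5*8 - (-3)*(-8)) + ((-3)*0 - (-2)*8) + ((-2)*(-5) - (-1)*0)
= 75
Area = |75|/2 = 37.5

37.5


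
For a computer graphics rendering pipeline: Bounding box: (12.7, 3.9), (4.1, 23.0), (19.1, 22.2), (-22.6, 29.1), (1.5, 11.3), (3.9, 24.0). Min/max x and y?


x range: [-22.6, 19.1]
y range: [3.9, 29.1]
Bounding box: (-22.6,3.9) to (19.1,29.1)

(-22.6,3.9) to (19.1,29.1)


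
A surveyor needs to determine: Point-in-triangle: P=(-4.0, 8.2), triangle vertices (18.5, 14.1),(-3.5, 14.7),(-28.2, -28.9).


Cross products: AB x AP = 143.3, BC x BP = 138.75, CA x CP = 691.97
All same sign? yes

Yes, inside


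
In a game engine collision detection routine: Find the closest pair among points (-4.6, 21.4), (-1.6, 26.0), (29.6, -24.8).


d(P0,P1) = 5.4918, d(P0,P2) = 57.4811, d(P1,P2) = 59.6161
Closest: P0 and P1

Closest pair: (-4.6, 21.4) and (-1.6, 26.0), distance = 5.4918


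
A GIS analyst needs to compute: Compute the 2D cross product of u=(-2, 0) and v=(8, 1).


u x v = u_x*v_y - u_y*v_x = (-2)*1 - 0*8
= (-2) - 0 = -2

-2


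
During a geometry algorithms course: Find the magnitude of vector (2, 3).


|u| = sqrt(2^2 + 3^2) = sqrt(13) = 3.6056

3.6056


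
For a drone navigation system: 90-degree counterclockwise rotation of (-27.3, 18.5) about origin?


90° CCW: (x,y) -> (-y, x)
(-27.3,18.5) -> (-18.5, -27.3)

(-18.5, -27.3)


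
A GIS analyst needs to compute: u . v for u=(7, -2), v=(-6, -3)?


u . v = u_x*v_x + u_y*v_y = 7*(-6) + (-2)*(-3)
= (-42) + 6 = -36

-36
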